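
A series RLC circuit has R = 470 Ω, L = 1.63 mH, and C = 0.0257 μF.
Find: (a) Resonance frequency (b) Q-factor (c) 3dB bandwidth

Step 1 — Resonance: ω₀ = 1/√(LC) = 1/√(0.00163·2.57e-08) = 1.545e+05 rad/s.
Step 2 — f₀ = ω₀/(2π) = 2.459e+04 Hz.
Step 3 — Series Q: Q = ω₀L/R = 1.545e+05·0.00163/470 = 0.5358.
Step 4 — Bandwidth: Δω = ω₀/Q = 2.883e+05 rad/s; BW = Δω/(2π) = 4.589e+04 Hz.

(a) f₀ = 2.459e+04 Hz  (b) Q = 0.5358  (c) BW = 4.589e+04 Hz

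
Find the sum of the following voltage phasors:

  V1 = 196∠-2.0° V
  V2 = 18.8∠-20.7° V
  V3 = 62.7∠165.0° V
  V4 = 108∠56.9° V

Step 1 — Convert each phasor to rectangular form:
  V1 = 196·(cos(-2.0°) + j·sin(-2.0°)) = 195.9 - j6.84 V
  V2 = 18.8·(cos(-20.7°) + j·sin(-20.7°)) = 17.59 - j6.645 V
  V3 = 62.7·(cos(165.0°) + j·sin(165.0°)) = -60.56 + j16.23 V
  V4 = 108·(cos(56.9°) + j·sin(56.9°)) = 58.98 + j90.47 V
Step 2 — Sum components: V_total = 211.9 + j93.22 V.
Step 3 — Convert to polar: |V_total| = 231.5 V, ∠V_total = 23.7°.

V_total = 231.5∠23.7° V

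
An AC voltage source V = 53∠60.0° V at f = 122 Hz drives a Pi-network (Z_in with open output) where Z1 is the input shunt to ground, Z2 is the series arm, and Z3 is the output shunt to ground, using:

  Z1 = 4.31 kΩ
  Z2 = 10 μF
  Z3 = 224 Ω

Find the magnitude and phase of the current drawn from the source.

Step 1 — Angular frequency: ω = 2π·f = 2π·122 = 766.5 rad/s.
Step 2 — Component impedances:
  Z1: Z = R = 4310 Ω
  Z2: Z = 1/(jωC) = -j/(ω·C) = 0 - j130.5 Ω
  Z3: Z = R = 224 Ω
Step 3 — With open output, the series arm Z2 and the output shunt Z3 appear in series to ground: Z2 + Z3 = 224 - j130.5 Ω.
Step 4 — Parallel with input shunt Z1: Z_in = Z1 || (Z2 + Z3) = 216.3 - j117.8 Ω = 246.3∠-28.6° Ω.
Step 5 — Source phasor: V = 53∠60.0° V = 26.5 + j45.9 V.
Step 6 — Ohm's law: I = V / Z_total = (26.5 + j45.9) / (216.3 - j117.8) = 0.005378 + j0.2151 A.
Step 7 — Convert to polar: |I| = 0.2152 A, ∠I = 88.6°.

I = 0.2152∠88.6° A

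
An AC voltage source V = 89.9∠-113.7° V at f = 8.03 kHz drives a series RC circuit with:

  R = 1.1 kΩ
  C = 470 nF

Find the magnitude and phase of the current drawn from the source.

Step 1 — Angular frequency: ω = 2π·f = 2π·8030 = 5.045e+04 rad/s.
Step 2 — Component impedances:
  R: Z = R = 1100 Ω
  C: Z = 1/(jωC) = -j/(ω·C) = 0 - j42.17 Ω
Step 3 — Series combination: Z_total = R + C = 1100 - j42.17 Ω = 1101∠-2.2° Ω.
Step 4 — Source phasor: V = 89.9∠-113.7° V = -36.14 - j82.32 V.
Step 5 — Ohm's law: I = V / Z_total = (-36.14 - j82.32) / (1100 - j42.17) = -0.02994 - j0.07598 A.
Step 6 — Convert to polar: |I| = 0.08167 A, ∠I = -111.5°.

I = 0.08167∠-111.5° A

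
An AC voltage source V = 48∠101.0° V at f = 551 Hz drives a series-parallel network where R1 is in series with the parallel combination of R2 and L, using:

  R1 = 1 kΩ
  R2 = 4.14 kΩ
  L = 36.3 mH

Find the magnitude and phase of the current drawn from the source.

Step 1 — Angular frequency: ω = 2π·f = 2π·551 = 3462 rad/s.
Step 2 — Component impedances:
  R1: Z = R = 1000 Ω
  R2: Z = R = 4140 Ω
  L: Z = jωL = j·3462·0.0363 = 0 + j125.7 Ω
Step 3 — Parallel branch: R2 || L = 1/(1/R2 + 1/L) = 3.811 + j125.6 Ω.
Step 4 — Series with R1: Z_total = R1 + (R2 || L) = 1004 + j125.6 Ω = 1012∠7.1° Ω.
Step 5 — Source phasor: V = 48∠101.0° V = -9.159 + j47.12 V.
Step 6 — Ohm's law: I = V / Z_total = (-9.159 + j47.12) / (1004 + j125.6) = -0.003203 + j0.04734 A.
Step 7 — Convert to polar: |I| = 0.04745 A, ∠I = 93.9°.

I = 0.04745∠93.9° A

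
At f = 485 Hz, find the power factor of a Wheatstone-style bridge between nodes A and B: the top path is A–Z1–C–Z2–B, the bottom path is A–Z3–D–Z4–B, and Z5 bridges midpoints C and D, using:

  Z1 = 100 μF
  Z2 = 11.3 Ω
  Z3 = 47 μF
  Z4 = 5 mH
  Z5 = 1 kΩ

Step 1 — Angular frequency: ω = 2π·f = 2π·485 = 3047 rad/s.
Step 2 — Component impedances:
  Z1: Z = 1/(jωC) = -j/(ω·C) = 0 - j3.282 Ω
  Z2: Z = R = 11.3 Ω
  Z3: Z = 1/(jωC) = -j/(ω·C) = 0 - j6.982 Ω
  Z4: Z = jωL = j·3047·0.005 = 0 + j15.24 Ω
  Z5: Z = R = 1000 Ω
Step 3 — Bridge requires nodal analysis (the Z5 bridge couples midpoints C and D, so the two paths cannot be reduced to a simple series/parallel combination). Setting node B to ground and injecting 1 A at node A, the 3-node admittance system at A, C, D solves to V_A = Z_AB = 5.031 + j5.979 Ω = 7.814∠49.9° Ω.
Step 4 — Power factor: PF = cos(φ) = Re(Z)/|Z| = 5.0309/7.8137 = 0.6439.
Step 5 — Type: Im(Z) = 5.979 ⇒ lagging (phase φ = 49.9°).

PF = 0.6439 (lagging, φ = 49.9°)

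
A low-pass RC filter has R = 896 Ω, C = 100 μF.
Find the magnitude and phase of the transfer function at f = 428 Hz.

Step 1 — Angular frequency: ω = 2π·428 = 2689 rad/s.
Step 2 — Transfer function: H(jω) = 1/(1 + jωRC).
Step 3 — Denominator: 1 + jωRC = 1 + j·2689·896·0.0001 = 1 + j241.
Step 4 — H = 1.722e-05 - j0.00415.
Step 5 — Magnitude: |H| = 0.00415 (-47.6 dB); phase: φ = -89.8°.

|H| = 0.00415 (-47.6 dB), φ = -89.8°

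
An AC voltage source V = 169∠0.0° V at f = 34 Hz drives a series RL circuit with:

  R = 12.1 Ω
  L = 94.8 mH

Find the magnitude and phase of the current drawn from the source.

Step 1 — Angular frequency: ω = 2π·f = 2π·34 = 213.6 rad/s.
Step 2 — Component impedances:
  R: Z = R = 12.1 Ω
  L: Z = jωL = j·213.6·0.0948 = 0 + j20.25 Ω
Step 3 — Series combination: Z_total = R + L = 12.1 + j20.25 Ω = 23.59∠59.1° Ω.
Step 4 — Source phasor: V = 169∠0.0° V = 169 V.
Step 5 — Ohm's law: I = V / Z_total = (169) / (12.1 + j20.25) = 3.674 - j6.15 A.
Step 6 — Convert to polar: |I| = 7.164 A, ∠I = -59.1°.

I = 7.164∠-59.1° A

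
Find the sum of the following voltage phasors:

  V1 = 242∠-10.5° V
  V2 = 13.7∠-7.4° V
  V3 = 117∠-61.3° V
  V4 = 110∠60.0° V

Step 1 — Convert each phasor to rectangular form:
  V1 = 242·(cos(-10.5°) + j·sin(-10.5°)) = 237.9 - j44.1 V
  V2 = 13.7·(cos(-7.4°) + j·sin(-7.4°)) = 13.59 - j1.764 V
  V3 = 117·(cos(-61.3°) + j·sin(-61.3°)) = 56.19 - j102.6 V
  V4 = 110·(cos(60.0°) + j·sin(60.0°)) = 55 + j95.26 V
Step 2 — Sum components: V_total = 362.7 - j53.23 V.
Step 3 — Convert to polar: |V_total| = 366.6 V, ∠V_total = -8.3°.

V_total = 366.6∠-8.3° V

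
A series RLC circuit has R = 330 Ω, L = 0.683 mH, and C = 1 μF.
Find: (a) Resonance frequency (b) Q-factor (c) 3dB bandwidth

Step 1 — Resonance: ω₀ = 1/√(LC) = 1/√(0.000683·1e-06) = 3.826e+04 rad/s.
Step 2 — f₀ = ω₀/(2π) = 6090 Hz.
Step 3 — Series Q: Q = ω₀L/R = 3.826e+04·0.000683/330 = 0.07919.
Step 4 — Bandwidth: Δω = ω₀/Q = 4.832e+05 rad/s; BW = Δω/(2π) = 7.69e+04 Hz.

(a) f₀ = 6090 Hz  (b) Q = 0.07919  (c) BW = 7.69e+04 Hz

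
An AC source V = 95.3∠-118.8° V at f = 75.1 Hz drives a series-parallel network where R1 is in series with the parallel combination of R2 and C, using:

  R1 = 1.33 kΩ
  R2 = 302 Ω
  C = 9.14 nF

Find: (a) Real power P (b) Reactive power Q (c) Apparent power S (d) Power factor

Step 1 — Angular frequency: ω = 2π·f = 2π·75.1 = 471.9 rad/s.
Step 2 — Component impedances:
  R1: Z = R = 1330 Ω
  R2: Z = R = 302 Ω
  C: Z = 1/(jωC) = -j/(ω·C) = 0 - j2.319e+05 Ω
Step 3 — Parallel branch: R2 || C = 1/(1/R2 + 1/C) = 302 - j0.3933 Ω.
Step 4 — Series with R1: Z_total = R1 + (R2 || C) = 1632 - j0.3933 Ω = 1632∠-0.0° Ω.
Step 5 — Source phasor: V = 95.3∠-118.8° V = -45.91 - j83.51 V.
Step 6 — Current: I = V / Z = -0.02812 - j0.05118 A = 0.05839∠-118.8° A.
Step 7 — Complex power: S = V·I* = 5.565 - j0.001341 VA.
Step 8 — Real power: P = Re(S) = 5.565 W.
Step 9 — Reactive power: Q = Im(S) = -0.001341 VAR.
Step 10 — Apparent power: |S| = 5.565 VA.
Step 11 — Power factor: PF = P/|S| = 1 (leading).

(a) P = 5.565 W  (b) Q = -0.001341 VAR  (c) S = 5.565 VA  (d) PF = 1 (leading)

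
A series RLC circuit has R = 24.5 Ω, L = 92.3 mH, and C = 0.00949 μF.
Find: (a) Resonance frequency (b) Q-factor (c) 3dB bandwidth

Step 1 — Resonance: ω₀ = 1/√(LC) = 1/√(0.0923·9.49e-09) = 3.379e+04 rad/s.
Step 2 — f₀ = ω₀/(2π) = 5378 Hz.
Step 3 — Series Q: Q = ω₀L/R = 3.379e+04·0.0923/24.5 = 127.3.
Step 4 — Bandwidth: Δω = ω₀/Q = 265.4 rad/s; BW = Δω/(2π) = 42.25 Hz.

(a) f₀ = 5378 Hz  (b) Q = 127.3  (c) BW = 42.25 Hz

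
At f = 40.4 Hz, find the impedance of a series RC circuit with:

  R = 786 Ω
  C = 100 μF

Step 1 — Angular frequency: ω = 2π·f = 2π·40.4 = 253.8 rad/s.
Step 2 — Component impedances:
  R: Z = R = 786 Ω
  C: Z = 1/(jωC) = -j/(ω·C) = 0 - j39.39 Ω
Step 3 — Series combination: Z_total = R + C = 786 - j39.39 Ω = 787∠-2.9° Ω.

Z = 786 - j39.39 Ω = 787∠-2.9° Ω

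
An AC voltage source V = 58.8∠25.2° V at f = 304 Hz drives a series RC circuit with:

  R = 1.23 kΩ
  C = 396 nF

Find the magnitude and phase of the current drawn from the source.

Step 1 — Angular frequency: ω = 2π·f = 2π·304 = 1910 rad/s.
Step 2 — Component impedances:
  R: Z = R = 1230 Ω
  C: Z = 1/(jωC) = -j/(ω·C) = 0 - j1322 Ω
Step 3 — Series combination: Z_total = R + C = 1230 - j1322 Ω = 1806∠-47.1° Ω.
Step 4 — Source phasor: V = 58.8∠25.2° V = 53.2 + j25.04 V.
Step 5 — Ohm's law: I = V / Z_total = (53.2 + j25.04) / (1230 - j1322) = 0.009919 + j0.03102 A.
Step 6 — Convert to polar: |I| = 0.03256 A, ∠I = 72.3°.

I = 0.03256∠72.3° A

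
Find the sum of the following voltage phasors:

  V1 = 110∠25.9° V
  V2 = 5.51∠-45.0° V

Step 1 — Convert each phasor to rectangular form:
  V1 = 110·(cos(25.9°) + j·sin(25.9°)) = 98.95 + j48.05 V
  V2 = 5.51·(cos(-45.0°) + j·sin(-45.0°)) = 3.896 - j3.896 V
Step 2 — Sum components: V_total = 102.8 + j44.15 V.
Step 3 — Convert to polar: |V_total| = 111.9 V, ∠V_total = 23.2°.

V_total = 111.9∠23.2° V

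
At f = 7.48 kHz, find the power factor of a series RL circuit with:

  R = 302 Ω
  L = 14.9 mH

Step 1 — Angular frequency: ω = 2π·f = 2π·7480 = 4.7e+04 rad/s.
Step 2 — Component impedances:
  R: Z = R = 302 Ω
  L: Z = jωL = j·4.7e+04·0.0149 = 0 + j700.3 Ω
Step 3 — Series combination: Z_total = R + L = 302 + j700.3 Ω = 762.6∠66.7° Ω.
Step 4 — Power factor: PF = cos(φ) = Re(Z)/|Z| = 302/762.6 = 0.396.
Step 5 — Type: Im(Z) = 700.3 ⇒ lagging (phase φ = 66.7°).

PF = 0.396 (lagging, φ = 66.7°)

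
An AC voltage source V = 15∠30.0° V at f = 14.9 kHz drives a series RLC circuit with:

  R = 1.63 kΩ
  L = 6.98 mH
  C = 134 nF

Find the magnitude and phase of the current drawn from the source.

Step 1 — Angular frequency: ω = 2π·f = 2π·1.49e+04 = 9.362e+04 rad/s.
Step 2 — Component impedances:
  R: Z = R = 1630 Ω
  L: Z = jωL = j·9.362e+04·0.00698 = 0 + j653.5 Ω
  C: Z = 1/(jωC) = -j/(ω·C) = 0 - j79.71 Ω
Step 3 — Series combination: Z_total = R + L + C = 1630 + j573.8 Ω = 1728∠19.4° Ω.
Step 4 — Source phasor: V = 15∠30.0° V = 12.99 + j7.5 V.
Step 5 — Ohm's law: I = V / Z_total = (12.99 + j7.5) / (1630 + j573.8) = 0.008532 + j0.001598 A.
Step 6 — Convert to polar: |I| = 0.00868 A, ∠I = 10.6°.

I = 0.00868∠10.6° A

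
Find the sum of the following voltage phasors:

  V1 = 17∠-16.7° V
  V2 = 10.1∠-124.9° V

Step 1 — Convert each phasor to rectangular form:
  V1 = 17·(cos(-16.7°) + j·sin(-16.7°)) = 16.28 - j4.885 V
  V2 = 10.1·(cos(-124.9°) + j·sin(-124.9°)) = -5.779 - j8.284 V
Step 2 — Sum components: V_total = 10.5 - j13.17 V.
Step 3 — Convert to polar: |V_total| = 16.85 V, ∠V_total = -51.4°.

V_total = 16.85∠-51.4° V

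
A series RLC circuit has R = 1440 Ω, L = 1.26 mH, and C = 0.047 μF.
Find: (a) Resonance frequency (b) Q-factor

Step 1 — Resonance condition Im(Z)=0 gives ω₀ = 1/√(LC).
Step 2 — ω₀ = 1/√(0.00126·4.7e-08) = 1.299e+05 rad/s.
Step 3 — f₀ = ω₀/(2π) = 2.068e+04 Hz.
Step 4 — Series Q: Q = ω₀L/R = 1.299e+05·0.00126/1440 = 0.1137.

(a) f₀ = 2.068e+04 Hz  (b) Q = 0.1137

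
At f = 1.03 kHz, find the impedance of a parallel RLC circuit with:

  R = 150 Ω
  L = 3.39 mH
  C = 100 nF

Step 1 — Angular frequency: ω = 2π·f = 2π·1030 = 6472 rad/s.
Step 2 — Component impedances:
  R: Z = R = 150 Ω
  L: Z = jωL = j·6472·0.00339 = 0 + j21.94 Ω
  C: Z = 1/(jωC) = -j/(ω·C) = 0 - j1545 Ω
Step 3 — Parallel combination: 1/Z_total = 1/R + 1/L + 1/C; Z_total = 3.231 + j21.78 Ω = 22.01∠81.6° Ω.

Z = 3.231 + j21.78 Ω = 22.01∠81.6° Ω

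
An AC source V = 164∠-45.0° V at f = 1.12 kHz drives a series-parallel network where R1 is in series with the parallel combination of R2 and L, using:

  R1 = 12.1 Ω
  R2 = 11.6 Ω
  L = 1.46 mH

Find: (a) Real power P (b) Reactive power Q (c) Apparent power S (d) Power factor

Step 1 — Angular frequency: ω = 2π·f = 2π·1120 = 7037 rad/s.
Step 2 — Component impedances:
  R1: Z = R = 12.1 Ω
  R2: Z = R = 11.6 Ω
  L: Z = jωL = j·7037·0.00146 = 0 + j10.27 Ω
Step 3 — Parallel branch: R2 || L = 1/(1/R2 + 1/L) = 5.1 + j5.758 Ω.
Step 4 — Series with R1: Z_total = R1 + (R2 || L) = 17.2 + j5.758 Ω = 18.14∠18.5° Ω.
Step 5 — Source phasor: V = 164∠-45.0° V = 116 - j116 V.
Step 6 — Current: I = V / Z = 4.033 - j8.093 A = 9.042∠-63.5° A.
Step 7 — Complex power: S = V·I* = 1406 + j470.7 VA.
Step 8 — Real power: P = Re(S) = 1406 W.
Step 9 — Reactive power: Q = Im(S) = 470.7 VAR.
Step 10 — Apparent power: |S| = 1483 VA.
Step 11 — Power factor: PF = P/|S| = 0.9483 (lagging).

(a) P = 1406 W  (b) Q = 470.7 VAR  (c) S = 1483 VA  (d) PF = 0.9483 (lagging)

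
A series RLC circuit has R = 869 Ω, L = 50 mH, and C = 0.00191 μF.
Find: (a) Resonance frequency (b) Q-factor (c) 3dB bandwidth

Step 1 — Resonance: ω₀ = 1/√(LC) = 1/√(0.05·1.91e-09) = 1.023e+05 rad/s.
Step 2 — f₀ = ω₀/(2π) = 1.629e+04 Hz.
Step 3 — Series Q: Q = ω₀L/R = 1.023e+05·0.05/869 = 5.888.
Step 4 — Bandwidth: Δω = ω₀/Q = 1.738e+04 rad/s; BW = Δω/(2π) = 2766 Hz.

(a) f₀ = 1.629e+04 Hz  (b) Q = 5.888  (c) BW = 2766 Hz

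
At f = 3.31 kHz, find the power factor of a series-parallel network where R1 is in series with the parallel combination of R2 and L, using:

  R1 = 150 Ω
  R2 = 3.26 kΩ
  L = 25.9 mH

Step 1 — Angular frequency: ω = 2π·f = 2π·3310 = 2.08e+04 rad/s.
Step 2 — Component impedances:
  R1: Z = R = 150 Ω
  R2: Z = R = 3260 Ω
  L: Z = jωL = j·2.08e+04·0.0259 = 0 + j538.7 Ω
Step 3 — Parallel branch: R2 || L = 1/(1/R2 + 1/L) = 86.64 + j524.3 Ω.
Step 4 — Series with R1: Z_total = R1 + (R2 || L) = 236.6 + j524.3 Ω = 575.3∠65.7° Ω.
Step 5 — Power factor: PF = cos(φ) = Re(Z)/|Z| = 236.64/575.26 = 0.4114.
Step 6 — Type: Im(Z) = 524.3 ⇒ lagging (phase φ = 65.7°).

PF = 0.4114 (lagging, φ = 65.7°)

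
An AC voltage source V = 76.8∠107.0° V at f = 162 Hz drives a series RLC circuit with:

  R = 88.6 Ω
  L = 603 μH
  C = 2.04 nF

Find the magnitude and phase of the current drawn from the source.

Step 1 — Angular frequency: ω = 2π·f = 2π·162 = 1018 rad/s.
Step 2 — Component impedances:
  R: Z = R = 88.6 Ω
  L: Z = jωL = j·1018·0.000603 = 0 + j0.6138 Ω
  C: Z = 1/(jωC) = -j/(ω·C) = 0 - j4.816e+05 Ω
Step 3 — Series combination: Z_total = R + L + C = 88.6 - j4.816e+05 Ω = 4.816e+05∠-90.0° Ω.
Step 4 — Source phasor: V = 76.8∠107.0° V = -22.45 + j73.44 V.
Step 5 — Ohm's law: I = V / Z_total = (-22.45 + j73.44) / (88.6 - j4.816e+05) = -0.0001525 - j4.66e-05 A.
Step 6 — Convert to polar: |I| = 0.0001595 A, ∠I = -163.0°.

I = 0.0001595∠-163.0° A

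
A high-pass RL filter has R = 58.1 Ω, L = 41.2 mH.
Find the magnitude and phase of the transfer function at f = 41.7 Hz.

Step 1 — Angular frequency: ω = 2π·41.7 = 262 rad/s.
Step 2 — Transfer function: H(jω) = jωL/(R + jωL).
Step 3 — Numerator jωL = j·10.79; denominator R + jωL = 58.1 + j10.79.
Step 4 — H = 0.03337 + j0.1796.
Step 5 — Magnitude: |H| = 0.1827 (-14.8 dB); phase: φ = 79.5°.

|H| = 0.1827 (-14.8 dB), φ = 79.5°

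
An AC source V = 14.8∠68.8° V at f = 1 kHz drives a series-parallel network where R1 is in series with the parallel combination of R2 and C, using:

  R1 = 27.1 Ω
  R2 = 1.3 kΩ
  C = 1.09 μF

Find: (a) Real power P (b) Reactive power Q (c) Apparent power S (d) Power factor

Step 1 — Angular frequency: ω = 2π·f = 2π·1000 = 6283 rad/s.
Step 2 — Component impedances:
  R1: Z = R = 27.1 Ω
  R2: Z = R = 1300 Ω
  C: Z = 1/(jωC) = -j/(ω·C) = 0 - j146 Ω
Step 3 — Parallel branch: R2 || C = 1/(1/R2 + 1/C) = 16.2 - j144.2 Ω.
Step 4 — Series with R1: Z_total = R1 + (R2 || C) = 43.3 - j144.2 Ω = 150.6∠-73.3° Ω.
Step 5 — Source phasor: V = 14.8∠68.8° V = 5.352 + j13.8 V.
Step 6 — Current: I = V / Z = -0.07756 + j0.0604 A = 0.0983∠142.1° A.
Step 7 — Complex power: S = V·I* = 0.4184 - j1.393 VA.
Step 8 — Real power: P = Re(S) = 0.4184 W.
Step 9 — Reactive power: Q = Im(S) = -1.393 VAR.
Step 10 — Apparent power: |S| = 1.455 VA.
Step 11 — Power factor: PF = P/|S| = 0.2876 (leading).

(a) P = 0.4184 W  (b) Q = -1.393 VAR  (c) S = 1.455 VA  (d) PF = 0.2876 (leading)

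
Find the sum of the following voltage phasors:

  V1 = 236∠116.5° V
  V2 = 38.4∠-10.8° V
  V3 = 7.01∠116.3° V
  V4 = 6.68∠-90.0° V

Step 1 — Convert each phasor to rectangular form:
  V1 = 236·(cos(116.5°) + j·sin(116.5°)) = -105.3 + j211.2 V
  V2 = 38.4·(cos(-10.8°) + j·sin(-10.8°)) = 37.72 - j7.195 V
  V3 = 7.01·(cos(116.3°) + j·sin(116.3°)) = -3.106 + j6.284 V
  V4 = 6.68·(cos(-90.0°) + j·sin(-90.0°)) = 0 - j6.68 V
Step 2 — Sum components: V_total = -70.69 + j203.6 V.
Step 3 — Convert to polar: |V_total| = 215.5 V, ∠V_total = 109.1°.

V_total = 215.5∠109.1° V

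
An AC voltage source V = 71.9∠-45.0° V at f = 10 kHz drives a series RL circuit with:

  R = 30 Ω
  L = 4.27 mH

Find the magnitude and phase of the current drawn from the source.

Step 1 — Angular frequency: ω = 2π·f = 2π·1e+04 = 6.283e+04 rad/s.
Step 2 — Component impedances:
  R: Z = R = 30 Ω
  L: Z = jωL = j·6.283e+04·0.00427 = 0 + j268.3 Ω
Step 3 — Series combination: Z_total = R + L = 30 + j268.3 Ω = 270∠83.6° Ω.
Step 4 — Source phasor: V = 71.9∠-45.0° V = 50.84 - j50.84 V.
Step 5 — Ohm's law: I = V / Z_total = (50.84 - j50.84) / (30 + j268.3) = -0.1662 - j0.2081 A.
Step 6 — Convert to polar: |I| = 0.2663 A, ∠I = -128.6°.

I = 0.2663∠-128.6° A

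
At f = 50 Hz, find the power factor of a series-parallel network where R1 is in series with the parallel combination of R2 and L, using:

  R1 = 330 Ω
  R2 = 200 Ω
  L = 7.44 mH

Step 1 — Angular frequency: ω = 2π·f = 2π·50 = 314.2 rad/s.
Step 2 — Component impedances:
  R1: Z = R = 330 Ω
  R2: Z = R = 200 Ω
  L: Z = jωL = j·314.2·0.00744 = 0 + j2.337 Ω
Step 3 — Parallel branch: R2 || L = 1/(1/R2 + 1/L) = 0.02731 + j2.337 Ω.
Step 4 — Series with R1: Z_total = R1 + (R2 || L) = 330 + j2.337 Ω = 330∠0.4° Ω.
Step 5 — Power factor: PF = cos(φ) = Re(Z)/|Z| = 330/330 = 1.
Step 6 — Type: Im(Z) = 2.337 ⇒ lagging (phase φ = 0.4°).

PF = 1 (lagging, φ = 0.4°)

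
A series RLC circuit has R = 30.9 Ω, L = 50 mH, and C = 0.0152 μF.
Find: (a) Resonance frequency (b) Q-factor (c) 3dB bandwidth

Step 1 — Resonance: ω₀ = 1/√(LC) = 1/√(0.05·1.52e-08) = 3.627e+04 rad/s.
Step 2 — f₀ = ω₀/(2π) = 5773 Hz.
Step 3 — Series Q: Q = ω₀L/R = 3.627e+04·0.05/30.9 = 58.7.
Step 4 — Bandwidth: Δω = ω₀/Q = 618 rad/s; BW = Δω/(2π) = 98.36 Hz.

(a) f₀ = 5773 Hz  (b) Q = 58.7  (c) BW = 98.36 Hz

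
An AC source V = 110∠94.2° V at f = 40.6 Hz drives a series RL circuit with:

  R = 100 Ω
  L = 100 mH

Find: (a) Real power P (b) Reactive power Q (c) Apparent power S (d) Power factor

Step 1 — Angular frequency: ω = 2π·f = 2π·40.6 = 255.1 rad/s.
Step 2 — Component impedances:
  R: Z = R = 100 Ω
  L: Z = jωL = j·255.1·0.1 = 0 + j25.51 Ω
Step 3 — Series combination: Z_total = R + L = 100 + j25.51 Ω = 103.2∠14.3° Ω.
Step 4 — Source phasor: V = 110∠94.2° V = -8.056 + j109.7 V.
Step 5 — Current: I = V / Z = 0.1871 + j1.049 A = 1.066∠79.9° A.
Step 6 — Complex power: S = V·I* = 113.6 + j28.98 VA.
Step 7 — Real power: P = Re(S) = 113.6 W.
Step 8 — Reactive power: Q = Im(S) = 28.98 VAR.
Step 9 — Apparent power: |S| = 117.2 VA.
Step 10 — Power factor: PF = P/|S| = 0.969 (lagging).

(a) P = 113.6 W  (b) Q = 28.98 VAR  (c) S = 117.2 VA  (d) PF = 0.969 (lagging)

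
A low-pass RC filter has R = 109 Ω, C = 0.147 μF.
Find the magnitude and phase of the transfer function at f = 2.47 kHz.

Step 1 — Angular frequency: ω = 2π·2470 = 1.552e+04 rad/s.
Step 2 — Transfer function: H(jω) = 1/(1 + jωRC).
Step 3 — Denominator: 1 + jωRC = 1 + j·1.552e+04·109·1.47e-07 = 1 + j0.2487.
Step 4 — H = 0.9418 - j0.2342.
Step 5 — Magnitude: |H| = 0.9704 (-0.3 dB); phase: φ = -14.0°.

|H| = 0.9704 (-0.3 dB), φ = -14.0°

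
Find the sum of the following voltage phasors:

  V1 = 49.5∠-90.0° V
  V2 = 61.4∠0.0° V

Step 1 — Convert each phasor to rectangular form:
  V1 = 49.5·(cos(-90.0°) + j·sin(-90.0°)) = 0 - j49.5 V
  V2 = 61.4·(cos(0.0°) + j·sin(0.0°)) = 61.4 V
Step 2 — Sum components: V_total = 61.4 - j49.5 V.
Step 3 — Convert to polar: |V_total| = 78.87 V, ∠V_total = -38.9°.

V_total = 78.87∠-38.9° V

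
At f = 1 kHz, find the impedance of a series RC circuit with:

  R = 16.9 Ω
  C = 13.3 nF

Step 1 — Angular frequency: ω = 2π·f = 2π·1000 = 6283 rad/s.
Step 2 — Component impedances:
  R: Z = R = 16.9 Ω
  C: Z = 1/(jωC) = -j/(ω·C) = 0 - j1.197e+04 Ω
Step 3 — Series combination: Z_total = R + C = 16.9 - j1.197e+04 Ω = 1.197e+04∠-89.9° Ω.

Z = 16.9 - j1.197e+04 Ω = 1.197e+04∠-89.9° Ω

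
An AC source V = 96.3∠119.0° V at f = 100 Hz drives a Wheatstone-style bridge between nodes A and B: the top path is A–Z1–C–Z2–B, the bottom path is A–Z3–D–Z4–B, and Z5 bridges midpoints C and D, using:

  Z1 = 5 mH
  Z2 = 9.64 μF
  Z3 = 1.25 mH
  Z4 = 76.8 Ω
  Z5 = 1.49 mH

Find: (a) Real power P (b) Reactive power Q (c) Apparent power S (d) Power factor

Step 1 — Angular frequency: ω = 2π·f = 2π·100 = 628.3 rad/s.
Step 2 — Component impedances:
  Z1: Z = jωL = j·628.3·0.005 = 0 + j3.142 Ω
  Z2: Z = 1/(jωC) = -j/(ω·C) = 0 - j165.1 Ω
  Z3: Z = jωL = j·628.3·0.00125 = 0 + j0.7854 Ω
  Z4: Z = R = 76.8 Ω
  Z5: Z = jωL = j·628.3·0.00149 = 0 + j0.9362 Ω
Step 3 — Bridge requires nodal analysis (the Z5 bridge couples midpoints C and D, so the two paths cannot be reduced to a simple series/parallel combination). Setting node B to ground and injecting 1 A at node A, the 3-node admittance system at A, C, D solves to V_A = Z_AB = 63.15 - j28.85 Ω = 69.43∠-24.6° Ω.
Step 4 — Source phasor: V = 96.3∠119.0° V = -46.69 + j84.23 V.
Step 5 — Current: I = V / Z = -1.116 + j0.824 A = 1.387∠143.6° A.
Step 6 — Complex power: S = V·I* = 121.5 - j55.51 VA.
Step 7 — Real power: P = Re(S) = 121.5 W.
Step 8 — Reactive power: Q = Im(S) = -55.51 VAR.
Step 9 — Apparent power: |S| = 133.6 VA.
Step 10 — Power factor: PF = P/|S| = 0.9096 (leading).

(a) P = 121.5 W  (b) Q = -55.51 VAR  (c) S = 133.6 VA  (d) PF = 0.9096 (leading)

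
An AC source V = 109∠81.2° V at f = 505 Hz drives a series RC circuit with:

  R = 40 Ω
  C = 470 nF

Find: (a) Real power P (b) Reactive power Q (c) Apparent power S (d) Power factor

Step 1 — Angular frequency: ω = 2π·f = 2π·505 = 3173 rad/s.
Step 2 — Component impedances:
  R: Z = R = 40 Ω
  C: Z = 1/(jωC) = -j/(ω·C) = 0 - j670.5 Ω
Step 3 — Series combination: Z_total = R + C = 40 - j670.5 Ω = 671.7∠-86.6° Ω.
Step 4 — Source phasor: V = 109∠81.2° V = 16.68 + j107.7 V.
Step 5 — Current: I = V / Z = -0.1586 + j0.03433 A = 0.1623∠167.8° A.
Step 6 — Complex power: S = V·I* = 1.053 - j17.66 VA.
Step 7 — Real power: P = Re(S) = 1.053 W.
Step 8 — Reactive power: Q = Im(S) = -17.66 VAR.
Step 9 — Apparent power: |S| = 17.69 VA.
Step 10 — Power factor: PF = P/|S| = 0.05955 (leading).

(a) P = 1.053 W  (b) Q = -17.66 VAR  (c) S = 17.69 VA  (d) PF = 0.05955 (leading)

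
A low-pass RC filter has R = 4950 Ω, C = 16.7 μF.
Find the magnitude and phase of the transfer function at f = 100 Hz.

Step 1 — Angular frequency: ω = 2π·100 = 628.3 rad/s.
Step 2 — Transfer function: H(jω) = 1/(1 + jωRC).
Step 3 — Denominator: 1 + jωRC = 1 + j·628.3·4950·1.67e-05 = 1 + j51.94.
Step 4 — H = 0.0003705 - j0.01925.
Step 5 — Magnitude: |H| = 0.01925 (-34.3 dB); phase: φ = -88.9°.

|H| = 0.01925 (-34.3 dB), φ = -88.9°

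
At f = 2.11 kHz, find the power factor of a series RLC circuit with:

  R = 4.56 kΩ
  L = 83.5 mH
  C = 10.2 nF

Step 1 — Angular frequency: ω = 2π·f = 2π·2110 = 1.326e+04 rad/s.
Step 2 — Component impedances:
  R: Z = R = 4560 Ω
  L: Z = jωL = j·1.326e+04·0.0835 = 0 + j1107 Ω
  C: Z = 1/(jωC) = -j/(ω·C) = 0 - j7395 Ω
Step 3 — Series combination: Z_total = R + L + C = 4560 - j6288 Ω = 7767∠-54.1° Ω.
Step 4 — Power factor: PF = cos(φ) = Re(Z)/|Z| = 4560/7767 = 0.5871.
Step 5 — Type: Im(Z) = -6288 ⇒ leading (phase φ = -54.1°).

PF = 0.5871 (leading, φ = -54.1°)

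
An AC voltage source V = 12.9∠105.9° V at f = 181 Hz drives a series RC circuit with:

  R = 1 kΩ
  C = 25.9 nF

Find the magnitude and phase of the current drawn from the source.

Step 1 — Angular frequency: ω = 2π·f = 2π·181 = 1137 rad/s.
Step 2 — Component impedances:
  R: Z = R = 1000 Ω
  C: Z = 1/(jωC) = -j/(ω·C) = 0 - j3.395e+04 Ω
Step 3 — Series combination: Z_total = R + C = 1000 - j3.395e+04 Ω = 3.396e+04∠-88.3° Ω.
Step 4 — Source phasor: V = 12.9∠105.9° V = -3.534 + j12.41 V.
Step 5 — Ohm's law: I = V / Z_total = (-3.534 + j12.41) / (1000 - j3.395e+04) = -0.0003682 - j9.325e-05 A.
Step 6 — Convert to polar: |I| = 0.0003798 A, ∠I = -165.8°.

I = 0.0003798∠-165.8° A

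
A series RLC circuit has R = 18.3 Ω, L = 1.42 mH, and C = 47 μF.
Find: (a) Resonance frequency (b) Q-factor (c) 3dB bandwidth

Step 1 — Resonance: ω₀ = 1/√(LC) = 1/√(0.00142·4.7e-05) = 3871 rad/s.
Step 2 — f₀ = ω₀/(2π) = 616.1 Hz.
Step 3 — Series Q: Q = ω₀L/R = 3871·0.00142/18.3 = 0.3004.
Step 4 — Bandwidth: Δω = ω₀/Q = 1.289e+04 rad/s; BW = Δω/(2π) = 2051 Hz.

(a) f₀ = 616.1 Hz  (b) Q = 0.3004  (c) BW = 2051 Hz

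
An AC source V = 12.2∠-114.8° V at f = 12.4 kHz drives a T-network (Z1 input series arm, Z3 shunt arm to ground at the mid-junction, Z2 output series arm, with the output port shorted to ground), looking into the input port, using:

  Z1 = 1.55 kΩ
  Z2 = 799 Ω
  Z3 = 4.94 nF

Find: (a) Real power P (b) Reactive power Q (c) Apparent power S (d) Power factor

Step 1 — Angular frequency: ω = 2π·f = 2π·1.24e+04 = 7.791e+04 rad/s.
Step 2 — Component impedances:
  Z1: Z = R = 1550 Ω
  Z2: Z = R = 799 Ω
  Z3: Z = 1/(jωC) = -j/(ω·C) = 0 - j2598 Ω
Step 3 — With the output port shorted to ground, the output series arm Z2 runs from the junction to ground; the shunt arm Z3 also runs from the junction to ground. They appear in parallel: Z3 || Z2 = 730 - j224.5 Ω.
Step 4 — Series with input arm Z1: Z_in = Z1 + (Z3 || Z2) = 2280 - j224.5 Ω = 2291∠-5.6° Ω.
Step 5 — Source phasor: V = 12.2∠-114.8° V = -5.117 - j11.07 V.
Step 6 — Current: I = V / Z = -0.001749 - j0.00503 A = 0.005325∠-109.2° A.
Step 7 — Complex power: S = V·I* = 0.06465 - j0.006366 VA.
Step 8 — Real power: P = Re(S) = 0.06465 W.
Step 9 — Reactive power: Q = Im(S) = -0.006366 VAR.
Step 10 — Apparent power: |S| = 0.06497 VA.
Step 11 — Power factor: PF = P/|S| = 0.9952 (leading).

(a) P = 0.06465 W  (b) Q = -0.006366 VAR  (c) S = 0.06497 VA  (d) PF = 0.9952 (leading)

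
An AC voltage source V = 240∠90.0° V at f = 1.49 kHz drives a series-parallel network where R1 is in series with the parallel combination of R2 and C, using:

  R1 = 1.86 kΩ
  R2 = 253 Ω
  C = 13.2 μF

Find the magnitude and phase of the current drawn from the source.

Step 1 — Angular frequency: ω = 2π·f = 2π·1490 = 9362 rad/s.
Step 2 — Component impedances:
  R1: Z = R = 1860 Ω
  R2: Z = R = 253 Ω
  C: Z = 1/(jωC) = -j/(ω·C) = 0 - j8.092 Ω
Step 3 — Parallel branch: R2 || C = 1/(1/R2 + 1/C) = 0.2586 - j8.084 Ω.
Step 4 — Series with R1: Z_total = R1 + (R2 || C) = 1860 - j8.084 Ω = 1860∠-0.2° Ω.
Step 5 — Source phasor: V = 240∠90.0° V = 0 + j240 V.
Step 6 — Ohm's law: I = V / Z_total = (0 + j240) / (1860 - j8.084) = -0.0005606 + j0.129 A.
Step 7 — Convert to polar: |I| = 0.129 A, ∠I = 90.2°.

I = 0.129∠90.2° A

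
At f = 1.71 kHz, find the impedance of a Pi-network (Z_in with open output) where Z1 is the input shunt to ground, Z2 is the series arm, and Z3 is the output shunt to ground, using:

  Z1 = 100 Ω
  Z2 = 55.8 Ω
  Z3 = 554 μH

Step 1 — Angular frequency: ω = 2π·f = 2π·1710 = 1.074e+04 rad/s.
Step 2 — Component impedances:
  Z1: Z = R = 100 Ω
  Z2: Z = R = 55.8 Ω
  Z3: Z = jωL = j·1.074e+04·0.000554 = 0 + j5.952 Ω
Step 3 — With open output, the series arm Z2 and the output shunt Z3 appear in series to ground: Z2 + Z3 = 55.8 + j5.952 Ω.
Step 4 — Parallel with input shunt Z1: Z_in = Z1 || (Z2 + Z3) = 35.91 + j2.449 Ω = 35.99∠3.9° Ω.

Z = 35.91 + j2.449 Ω = 35.99∠3.9° Ω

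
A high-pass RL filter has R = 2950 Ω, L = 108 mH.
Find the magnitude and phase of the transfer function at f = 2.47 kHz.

Step 1 — Angular frequency: ω = 2π·2470 = 1.552e+04 rad/s.
Step 2 — Transfer function: H(jω) = jωL/(R + jωL).
Step 3 — Numerator jωL = j·1676; denominator R + jωL = 2950 + j1676.
Step 4 — H = 0.244 + j0.4295.
Step 5 — Magnitude: |H| = 0.494 (-6.1 dB); phase: φ = 60.4°.

|H| = 0.494 (-6.1 dB), φ = 60.4°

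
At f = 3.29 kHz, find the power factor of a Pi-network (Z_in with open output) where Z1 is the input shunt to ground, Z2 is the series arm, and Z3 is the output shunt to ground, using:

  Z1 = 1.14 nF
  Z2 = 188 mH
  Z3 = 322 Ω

Step 1 — Angular frequency: ω = 2π·f = 2π·3290 = 2.067e+04 rad/s.
Step 2 — Component impedances:
  Z1: Z = 1/(jωC) = -j/(ω·C) = 0 - j4.243e+04 Ω
  Z2: Z = jωL = j·2.067e+04·0.188 = 0 + j3886 Ω
  Z3: Z = R = 322 Ω
Step 3 — With open output, the series arm Z2 and the output shunt Z3 appear in series to ground: Z2 + Z3 = 322 + j3886 Ω.
Step 4 — Parallel with input shunt Z1: Z_in = Z1 || (Z2 + Z3) = 390.2 + j4275 Ω = 4293∠84.8° Ω.
Step 5 — Power factor: PF = cos(φ) = Re(Z)/|Z| = 390.2/4293 = 0.09089.
Step 6 — Type: Im(Z) = 4275 ⇒ lagging (phase φ = 84.8°).

PF = 0.09089 (lagging, φ = 84.8°)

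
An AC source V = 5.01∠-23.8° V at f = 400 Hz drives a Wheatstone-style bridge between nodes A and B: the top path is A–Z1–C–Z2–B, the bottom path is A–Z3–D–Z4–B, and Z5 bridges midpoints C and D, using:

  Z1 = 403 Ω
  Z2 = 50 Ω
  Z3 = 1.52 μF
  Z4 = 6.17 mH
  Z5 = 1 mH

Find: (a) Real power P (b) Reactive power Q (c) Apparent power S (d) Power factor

Step 1 — Angular frequency: ω = 2π·f = 2π·400 = 2513 rad/s.
Step 2 — Component impedances:
  Z1: Z = R = 403 Ω
  Z2: Z = R = 50 Ω
  Z3: Z = 1/(jωC) = -j/(ω·C) = 0 - j261.8 Ω
  Z4: Z = jωL = j·2513·0.00617 = 0 + j15.51 Ω
  Z5: Z = jωL = j·2513·0.001 = 0 + j2.513 Ω
Step 3 — Bridge requires nodal analysis (the Z5 bridge couples midpoints C and D, so the two paths cannot be reduced to a simple series/parallel combination). Setting node B to ground and injecting 1 A at node A, the 3-node admittance system at A, C, D solves to V_A = Z_AB = 124.7 - j171.2 Ω = 211.8∠-53.9° Ω.
Step 4 — Source phasor: V = 5.01∠-23.8° V = 4.584 - j2.022 V.
Step 5 — Current: I = V / Z = 0.02045 + j0.01188 A = 0.02365∠30.1° A.
Step 6 — Complex power: S = V·I* = 0.06975 - j0.0958 VA.
Step 7 — Real power: P = Re(S) = 0.06975 W.
Step 8 — Reactive power: Q = Im(S) = -0.0958 VAR.
Step 9 — Apparent power: |S| = 0.1185 VA.
Step 10 — Power factor: PF = P/|S| = 0.5886 (leading).

(a) P = 0.06975 W  (b) Q = -0.0958 VAR  (c) S = 0.1185 VA  (d) PF = 0.5886 (leading)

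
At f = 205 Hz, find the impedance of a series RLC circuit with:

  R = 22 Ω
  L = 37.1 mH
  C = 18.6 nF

Step 1 — Angular frequency: ω = 2π·f = 2π·205 = 1288 rad/s.
Step 2 — Component impedances:
  R: Z = R = 22 Ω
  L: Z = jωL = j·1288·0.0371 = 0 + j47.79 Ω
  C: Z = 1/(jωC) = -j/(ω·C) = 0 - j4.174e+04 Ω
Step 3 — Series combination: Z_total = R + L + C = 22 - j4.169e+04 Ω = 4.169e+04∠-90.0° Ω.

Z = 22 - j4.169e+04 Ω = 4.169e+04∠-90.0° Ω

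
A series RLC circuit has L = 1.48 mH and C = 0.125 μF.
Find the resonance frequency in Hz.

Step 1 — Resonance condition Im(Z)=0 gives ω₀ = 1/√(LC).
Step 2 — ω₀ = 1/√(0.00148·1.25e-07) = 7.352e+04 rad/s.
Step 3 — f₀ = ω₀/(2π) = 1.17e+04 Hz.

f₀ = 1.17e+04 Hz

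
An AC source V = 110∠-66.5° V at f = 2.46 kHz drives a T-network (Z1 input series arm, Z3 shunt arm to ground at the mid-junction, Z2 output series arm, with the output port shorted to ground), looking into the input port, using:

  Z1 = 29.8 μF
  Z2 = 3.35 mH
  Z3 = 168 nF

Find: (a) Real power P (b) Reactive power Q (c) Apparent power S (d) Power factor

Step 1 — Angular frequency: ω = 2π·f = 2π·2460 = 1.546e+04 rad/s.
Step 2 — Component impedances:
  Z1: Z = 1/(jωC) = -j/(ω·C) = 0 - j2.171 Ω
  Z2: Z = jωL = j·1.546e+04·0.00335 = 0 + j51.78 Ω
  Z3: Z = 1/(jωC) = -j/(ω·C) = 0 - j385.1 Ω
Step 3 — With the output port shorted to ground, the output series arm Z2 runs from the junction to ground; the shunt arm Z3 also runs from the junction to ground. They appear in parallel: Z3 || Z2 = 0 + j59.82 Ω.
Step 4 — Series with input arm Z1: Z_in = Z1 + (Z3 || Z2) = 0 + j57.65 Ω = 57.65∠90.0° Ω.
Step 5 — Source phasor: V = 110∠-66.5° V = 43.86 - j100.9 V.
Step 6 — Current: I = V / Z = -1.75 - j0.7608 A = 1.908∠-156.5° A.
Step 7 — Complex power: S = V·I* = 0 + j209.9 VA.
Step 8 — Real power: P = Re(S) = 0 W.
Step 9 — Reactive power: Q = Im(S) = 209.9 VAR.
Step 10 — Apparent power: |S| = 209.9 VA.
Step 11 — Power factor: PF = P/|S| = 0 (lagging).

(a) P = 0 W  (b) Q = 209.9 VAR  (c) S = 209.9 VA  (d) PF = 0 (lagging)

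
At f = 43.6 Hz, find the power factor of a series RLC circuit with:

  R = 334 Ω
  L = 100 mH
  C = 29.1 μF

Step 1 — Angular frequency: ω = 2π·f = 2π·43.6 = 273.9 rad/s.
Step 2 — Component impedances:
  R: Z = R = 334 Ω
  L: Z = jωL = j·273.9·0.1 = 0 + j27.39 Ω
  C: Z = 1/(jωC) = -j/(ω·C) = 0 - j125.4 Ω
Step 3 — Series combination: Z_total = R + L + C = 334 - j98.05 Ω = 348.1∠-16.4° Ω.
Step 4 — Power factor: PF = cos(φ) = Re(Z)/|Z| = 334/348.1 = 0.9595.
Step 5 — Type: Im(Z) = -98.05 ⇒ leading (phase φ = -16.4°).

PF = 0.9595 (leading, φ = -16.4°)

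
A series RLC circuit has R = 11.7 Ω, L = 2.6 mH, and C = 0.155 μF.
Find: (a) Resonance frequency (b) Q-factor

Step 1 — Resonance condition Im(Z)=0 gives ω₀ = 1/√(LC).
Step 2 — ω₀ = 1/√(0.0026·1.55e-07) = 4.981e+04 rad/s.
Step 3 — f₀ = ω₀/(2π) = 7928 Hz.
Step 4 — Series Q: Q = ω₀L/R = 4.981e+04·0.0026/11.7 = 11.07.

(a) f₀ = 7928 Hz  (b) Q = 11.07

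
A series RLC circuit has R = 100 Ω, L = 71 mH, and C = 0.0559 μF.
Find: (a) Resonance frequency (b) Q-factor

Step 1 — Resonance condition Im(Z)=0 gives ω₀ = 1/√(LC).
Step 2 — ω₀ = 1/√(0.071·5.59e-08) = 1.587e+04 rad/s.
Step 3 — f₀ = ω₀/(2π) = 2526 Hz.
Step 4 — Series Q: Q = ω₀L/R = 1.587e+04·0.071/100 = 11.27.

(a) f₀ = 2526 Hz  (b) Q = 11.27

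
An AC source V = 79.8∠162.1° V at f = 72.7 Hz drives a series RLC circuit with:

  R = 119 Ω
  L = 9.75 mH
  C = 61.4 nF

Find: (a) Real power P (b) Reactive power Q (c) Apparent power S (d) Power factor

Step 1 — Angular frequency: ω = 2π·f = 2π·72.7 = 456.8 rad/s.
Step 2 — Component impedances:
  R: Z = R = 119 Ω
  L: Z = jωL = j·456.8·0.00975 = 0 + j4.454 Ω
  C: Z = 1/(jωC) = -j/(ω·C) = 0 - j3.565e+04 Ω
Step 3 — Series combination: Z_total = R + L + C = 119 - j3.565e+04 Ω = 3.565e+04∠-89.8° Ω.
Step 4 — Source phasor: V = 79.8∠162.1° V = -75.94 + j24.53 V.
Step 5 — Current: I = V / Z = -0.0006951 - j0.002128 A = 0.002238∠-108.1° A.
Step 6 — Complex power: S = V·I* = 0.0005962 - j0.1786 VA.
Step 7 — Real power: P = Re(S) = 0.0005962 W.
Step 8 — Reactive power: Q = Im(S) = -0.1786 VAR.
Step 9 — Apparent power: |S| = 0.1786 VA.
Step 10 — Power factor: PF = P/|S| = 0.003338 (leading).

(a) P = 0.0005962 W  (b) Q = -0.1786 VAR  (c) S = 0.1786 VA  (d) PF = 0.003338 (leading)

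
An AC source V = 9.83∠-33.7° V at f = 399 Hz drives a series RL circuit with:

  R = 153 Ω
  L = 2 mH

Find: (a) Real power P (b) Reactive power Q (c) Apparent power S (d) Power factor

Step 1 — Angular frequency: ω = 2π·f = 2π·399 = 2507 rad/s.
Step 2 — Component impedances:
  R: Z = R = 153 Ω
  L: Z = jωL = j·2507·0.002 = 0 + j5.014 Ω
Step 3 — Series combination: Z_total = R + L = 153 + j5.014 Ω = 153.1∠1.9° Ω.
Step 4 — Source phasor: V = 9.83∠-33.7° V = 8.178 - j5.454 V.
Step 5 — Current: I = V / Z = 0.05223 - j0.03736 A = 0.06421∠-35.6° A.
Step 6 — Complex power: S = V·I* = 0.6309 + j0.02067 VA.
Step 7 — Real power: P = Re(S) = 0.6309 W.
Step 8 — Reactive power: Q = Im(S) = 0.02067 VAR.
Step 9 — Apparent power: |S| = 0.6312 VA.
Step 10 — Power factor: PF = P/|S| = 0.9995 (lagging).

(a) P = 0.6309 W  (b) Q = 0.02067 VAR  (c) S = 0.6312 VA  (d) PF = 0.9995 (lagging)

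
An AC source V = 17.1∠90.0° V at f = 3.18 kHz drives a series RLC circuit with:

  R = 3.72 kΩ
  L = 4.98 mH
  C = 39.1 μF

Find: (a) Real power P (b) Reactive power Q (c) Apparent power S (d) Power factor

Step 1 — Angular frequency: ω = 2π·f = 2π·3180 = 1.998e+04 rad/s.
Step 2 — Component impedances:
  R: Z = R = 3720 Ω
  L: Z = jωL = j·1.998e+04·0.00498 = 0 + j99.5 Ω
  C: Z = 1/(jωC) = -j/(ω·C) = 0 - j1.28 Ω
Step 3 — Series combination: Z_total = R + L + C = 3720 + j98.22 Ω = 3721∠1.5° Ω.
Step 4 — Source phasor: V = 17.1∠90.0° V = 0 + j17.1 V.
Step 5 — Current: I = V / Z = 0.0001213 + j0.004594 A = 0.004595∠88.5° A.
Step 6 — Complex power: S = V·I* = 0.07855 + j0.002074 VA.
Step 7 — Real power: P = Re(S) = 0.07855 W.
Step 8 — Reactive power: Q = Im(S) = 0.002074 VAR.
Step 9 — Apparent power: |S| = 0.07858 VA.
Step 10 — Power factor: PF = P/|S| = 0.9997 (lagging).

(a) P = 0.07855 W  (b) Q = 0.002074 VAR  (c) S = 0.07858 VA  (d) PF = 0.9997 (lagging)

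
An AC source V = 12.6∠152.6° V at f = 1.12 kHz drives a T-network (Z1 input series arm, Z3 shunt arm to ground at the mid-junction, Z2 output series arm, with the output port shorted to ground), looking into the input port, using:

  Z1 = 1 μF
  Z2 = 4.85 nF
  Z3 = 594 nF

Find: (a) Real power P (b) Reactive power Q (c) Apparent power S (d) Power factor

Step 1 — Angular frequency: ω = 2π·f = 2π·1120 = 7037 rad/s.
Step 2 — Component impedances:
  Z1: Z = 1/(jωC) = -j/(ω·C) = 0 - j142.1 Ω
  Z2: Z = 1/(jωC) = -j/(ω·C) = 0 - j2.93e+04 Ω
  Z3: Z = 1/(jωC) = -j/(ω·C) = 0 - j239.2 Ω
Step 3 — With the output port shorted to ground, the output series arm Z2 runs from the junction to ground; the shunt arm Z3 also runs from the junction to ground. They appear in parallel: Z3 || Z2 = 0 - j237.3 Ω.
Step 4 — Series with input arm Z1: Z_in = Z1 + (Z3 || Z2) = 0 - j379.4 Ω = 379.4∠-90.0° Ω.
Step 5 — Source phasor: V = 12.6∠152.6° V = -11.19 + j5.799 V.
Step 6 — Current: I = V / Z = -0.01528 - j0.02949 A = 0.03321∠-117.4° A.
Step 7 — Complex power: S = V·I* = 0 - j0.4185 VA.
Step 8 — Real power: P = Re(S) = 0 W.
Step 9 — Reactive power: Q = Im(S) = -0.4185 VAR.
Step 10 — Apparent power: |S| = 0.4185 VA.
Step 11 — Power factor: PF = P/|S| = 0 (leading).

(a) P = 0 W  (b) Q = -0.4185 VAR  (c) S = 0.4185 VA  (d) PF = 0 (leading)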